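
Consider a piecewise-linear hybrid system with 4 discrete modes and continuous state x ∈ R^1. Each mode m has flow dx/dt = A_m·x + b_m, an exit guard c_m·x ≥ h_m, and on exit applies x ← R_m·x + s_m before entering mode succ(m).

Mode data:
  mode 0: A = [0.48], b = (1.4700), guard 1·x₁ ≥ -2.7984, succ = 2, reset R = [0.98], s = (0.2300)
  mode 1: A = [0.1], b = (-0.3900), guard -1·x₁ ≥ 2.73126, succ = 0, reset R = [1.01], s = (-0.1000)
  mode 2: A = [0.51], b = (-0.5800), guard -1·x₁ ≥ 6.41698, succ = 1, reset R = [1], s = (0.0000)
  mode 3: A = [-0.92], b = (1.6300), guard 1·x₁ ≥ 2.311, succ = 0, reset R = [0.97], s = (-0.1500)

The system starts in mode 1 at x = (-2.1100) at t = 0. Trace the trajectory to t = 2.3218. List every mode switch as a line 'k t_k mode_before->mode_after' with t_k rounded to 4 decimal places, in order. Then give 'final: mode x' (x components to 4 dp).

Mode 1: guard c·x = 2.7313 hit at Δt = 0.9837 (t = 0.9837), x⁻ = (-2.7313) → reset → x⁺ = (-2.8586), jump to mode 0
Mode 0: guard c·x = -2.7984 hit at Δt = 0.5387 (t = 1.5224), x⁻ = (-2.7984) → reset → x⁺ = (-2.5124), jump to mode 2
Mode 2: flow for 0.7994 to horizon, guard not reached → x = (-4.3496)

1 0.9837 1->0
2 1.5224 0->2
final: 2 -4.3496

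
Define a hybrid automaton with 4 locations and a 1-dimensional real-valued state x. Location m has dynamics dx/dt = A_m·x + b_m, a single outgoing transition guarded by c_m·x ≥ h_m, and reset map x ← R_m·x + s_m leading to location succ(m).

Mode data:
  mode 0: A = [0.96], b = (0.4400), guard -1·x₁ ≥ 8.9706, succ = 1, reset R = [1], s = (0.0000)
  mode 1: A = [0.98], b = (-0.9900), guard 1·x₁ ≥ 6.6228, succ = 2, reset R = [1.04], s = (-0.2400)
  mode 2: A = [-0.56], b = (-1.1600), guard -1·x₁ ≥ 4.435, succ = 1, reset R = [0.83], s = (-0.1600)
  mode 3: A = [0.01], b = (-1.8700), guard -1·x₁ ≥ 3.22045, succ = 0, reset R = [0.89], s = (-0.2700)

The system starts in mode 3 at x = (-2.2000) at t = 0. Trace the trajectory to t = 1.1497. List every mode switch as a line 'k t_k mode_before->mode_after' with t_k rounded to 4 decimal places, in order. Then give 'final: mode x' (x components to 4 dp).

1 0.5379 3->0
final: 0 -5.2763

Mode 3: guard c·x = 3.2205 hit at Δt = 0.5379 (t = 0.5379), x⁻ = (-3.2205) → reset → x⁺ = (-3.1362), jump to mode 0
Mode 0: flow for 0.6118 to horizon, guard not reached → x = (-5.2763)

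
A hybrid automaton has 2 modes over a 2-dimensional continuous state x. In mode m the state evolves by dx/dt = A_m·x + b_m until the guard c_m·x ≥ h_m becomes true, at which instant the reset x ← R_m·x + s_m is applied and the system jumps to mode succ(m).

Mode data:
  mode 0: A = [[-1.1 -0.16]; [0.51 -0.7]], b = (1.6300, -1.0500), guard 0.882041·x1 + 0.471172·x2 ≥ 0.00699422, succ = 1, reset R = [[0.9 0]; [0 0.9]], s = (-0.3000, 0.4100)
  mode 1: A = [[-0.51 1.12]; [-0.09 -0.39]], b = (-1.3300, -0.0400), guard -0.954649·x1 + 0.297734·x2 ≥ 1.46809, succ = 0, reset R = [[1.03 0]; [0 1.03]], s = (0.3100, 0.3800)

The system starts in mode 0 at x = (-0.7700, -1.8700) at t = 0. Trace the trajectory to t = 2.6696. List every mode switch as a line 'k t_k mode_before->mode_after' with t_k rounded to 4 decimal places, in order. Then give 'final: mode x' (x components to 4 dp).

1 0.9534 0->1
2 2.1449 1->0
final: 0 -0.1374 -0.7879

Mode 0: guard c·x = 0.0070 hit at Δt = 0.9534 (t = 0.9534), x⁻ = (0.8585, -1.5922) → reset → x⁺ = (0.4726, -1.0230), jump to mode 1
Mode 1: guard c·x = 1.4681 hit at Δt = 1.1915 (t = 2.1449), x⁻ = (-1.7270, -0.6065) → reset → x⁺ = (-1.4688, -0.2447), jump to mode 0
Mode 0: flow for 0.5247 to horizon, guard not reached → x = (-0.1374, -0.7879)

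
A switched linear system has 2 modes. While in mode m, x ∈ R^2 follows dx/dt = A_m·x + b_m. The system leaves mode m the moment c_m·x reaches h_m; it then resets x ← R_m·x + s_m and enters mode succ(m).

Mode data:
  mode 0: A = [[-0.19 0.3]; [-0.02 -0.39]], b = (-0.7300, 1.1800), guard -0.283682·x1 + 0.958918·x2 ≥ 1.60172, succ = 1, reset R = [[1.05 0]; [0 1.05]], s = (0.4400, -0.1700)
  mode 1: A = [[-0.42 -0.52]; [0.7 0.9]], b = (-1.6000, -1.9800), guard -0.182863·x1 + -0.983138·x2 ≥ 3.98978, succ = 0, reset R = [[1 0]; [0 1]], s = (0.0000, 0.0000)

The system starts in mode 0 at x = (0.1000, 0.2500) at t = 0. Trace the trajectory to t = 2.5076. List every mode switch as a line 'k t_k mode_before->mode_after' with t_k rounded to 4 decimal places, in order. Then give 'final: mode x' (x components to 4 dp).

Mode 0: guard c·x = 1.6017 hit at Δt = 1.5539 (t = 1.5539), x⁻ = (-0.5133, 1.5185) → reset → x⁺ = (-0.0990, 1.4244), jump to mode 1
Mode 1: flow for 0.9537 to horizon, guard not reached → x = (-1.5689, -0.5361)

1 1.5539 0->1
final: 1 -1.5689 -0.5361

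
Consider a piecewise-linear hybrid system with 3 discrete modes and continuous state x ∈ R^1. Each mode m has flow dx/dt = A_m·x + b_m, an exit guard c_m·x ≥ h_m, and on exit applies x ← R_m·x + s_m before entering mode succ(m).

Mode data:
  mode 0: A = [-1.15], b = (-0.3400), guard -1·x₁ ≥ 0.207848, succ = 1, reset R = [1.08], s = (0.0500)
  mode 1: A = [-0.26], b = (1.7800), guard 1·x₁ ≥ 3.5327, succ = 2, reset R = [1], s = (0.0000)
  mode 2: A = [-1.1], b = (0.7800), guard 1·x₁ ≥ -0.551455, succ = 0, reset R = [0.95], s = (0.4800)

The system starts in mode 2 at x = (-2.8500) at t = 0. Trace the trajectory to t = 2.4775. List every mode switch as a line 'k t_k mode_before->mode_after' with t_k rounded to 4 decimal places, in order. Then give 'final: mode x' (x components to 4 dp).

Mode 2: guard c·x = -0.5515 hit at Δt = 0.9436 (t = 0.9436), x⁻ = (-0.5515) → reset → x⁺ = (-0.0439), jump to mode 0
Mode 0: guard c·x = 0.2078 hit at Δt = 0.9160 (t = 1.8596), x⁻ = (-0.2078) → reset → x⁺ = (-0.1745), jump to mode 1
Mode 1: flow for 0.6179 to horizon, guard not reached → x = (0.8675)

1 0.9436 2->0
2 1.8596 0->1
final: 1 0.8675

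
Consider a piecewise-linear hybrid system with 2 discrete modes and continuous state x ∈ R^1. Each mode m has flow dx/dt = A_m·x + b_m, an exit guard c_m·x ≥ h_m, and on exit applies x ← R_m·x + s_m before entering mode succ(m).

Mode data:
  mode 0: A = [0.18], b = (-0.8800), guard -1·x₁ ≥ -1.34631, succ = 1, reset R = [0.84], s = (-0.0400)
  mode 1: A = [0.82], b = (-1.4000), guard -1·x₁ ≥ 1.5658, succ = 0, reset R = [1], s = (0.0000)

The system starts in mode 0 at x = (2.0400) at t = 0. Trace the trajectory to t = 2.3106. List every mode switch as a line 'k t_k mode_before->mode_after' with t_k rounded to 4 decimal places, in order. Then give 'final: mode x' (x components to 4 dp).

Mode 0: guard c·x = -1.3463 hit at Δt = 1.2107 (t = 1.2107), x⁻ = (1.3463) → reset → x⁺ = (1.0909), jump to mode 1
Mode 1: flow for 1.0999 to horizon, guard not reached → x = (0.1883)

1 1.2107 0->1
final: 1 0.1883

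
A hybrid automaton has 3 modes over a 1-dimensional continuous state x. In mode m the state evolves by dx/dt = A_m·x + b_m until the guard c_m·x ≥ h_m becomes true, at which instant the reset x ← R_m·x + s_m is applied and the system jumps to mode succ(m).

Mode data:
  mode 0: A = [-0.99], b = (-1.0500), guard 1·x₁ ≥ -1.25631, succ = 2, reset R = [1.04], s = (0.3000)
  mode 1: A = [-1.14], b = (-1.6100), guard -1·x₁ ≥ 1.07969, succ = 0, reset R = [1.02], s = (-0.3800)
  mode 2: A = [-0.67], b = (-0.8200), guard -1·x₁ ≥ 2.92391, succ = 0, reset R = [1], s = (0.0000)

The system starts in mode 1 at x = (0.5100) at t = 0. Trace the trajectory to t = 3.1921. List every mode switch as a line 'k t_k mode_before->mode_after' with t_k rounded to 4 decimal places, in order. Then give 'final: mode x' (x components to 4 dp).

Mode 1: guard c·x = 1.0797 hit at Δt = 1.5389 (t = 1.5389), x⁻ = (-1.0797) → reset → x⁺ = (-1.4813), jump to mode 0
Mode 0: guard c·x = -1.2563 hit at Δt = 0.7730 (t = 2.3119), x⁻ = (-1.2563) → reset → x⁺ = (-1.0066), jump to mode 2
Mode 2: flow for 0.8802 to horizon, guard not reached → x = (-1.1034)

1 1.5389 1->0
2 2.3119 0->2
final: 2 -1.1034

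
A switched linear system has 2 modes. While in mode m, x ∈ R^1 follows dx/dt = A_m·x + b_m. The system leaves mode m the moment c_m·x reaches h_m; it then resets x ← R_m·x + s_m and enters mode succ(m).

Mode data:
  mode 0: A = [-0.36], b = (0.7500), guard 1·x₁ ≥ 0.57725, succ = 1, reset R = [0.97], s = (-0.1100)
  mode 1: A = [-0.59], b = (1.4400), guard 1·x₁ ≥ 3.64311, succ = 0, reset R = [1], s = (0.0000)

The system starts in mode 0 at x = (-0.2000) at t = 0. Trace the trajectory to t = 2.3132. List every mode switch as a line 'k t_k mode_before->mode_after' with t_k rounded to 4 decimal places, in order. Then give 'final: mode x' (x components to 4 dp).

1 1.1559 0->1
final: 1 1.4350

Mode 0: guard c·x = 0.5773 hit at Δt = 1.1559 (t = 1.1559), x⁻ = (0.5772) → reset → x⁺ = (0.4499), jump to mode 1
Mode 1: flow for 1.1573 to horizon, guard not reached → x = (1.4350)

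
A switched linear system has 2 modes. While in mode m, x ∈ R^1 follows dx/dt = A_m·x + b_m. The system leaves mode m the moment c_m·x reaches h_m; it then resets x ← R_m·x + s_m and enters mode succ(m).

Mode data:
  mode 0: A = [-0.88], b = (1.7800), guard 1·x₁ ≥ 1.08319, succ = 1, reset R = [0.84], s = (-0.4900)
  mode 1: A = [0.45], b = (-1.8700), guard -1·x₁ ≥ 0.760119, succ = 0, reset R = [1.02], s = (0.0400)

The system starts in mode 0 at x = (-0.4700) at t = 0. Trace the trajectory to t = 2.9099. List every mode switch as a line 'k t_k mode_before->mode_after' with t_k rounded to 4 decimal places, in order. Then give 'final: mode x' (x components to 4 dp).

Mode 0: guard c·x = 1.0832 hit at Δt = 1.1088 (t = 1.1088), x⁻ = (1.0832) → reset → x⁺ = (0.4199), jump to mode 1
Mode 1: guard c·x = 0.7601 hit at Δt = 0.6100 (t = 1.7188), x⁻ = (-0.7601) → reset → x⁺ = (-0.7353), jump to mode 0
Mode 0: flow for 1.1911 to horizon, guard not reached → x = (1.0558)

1 1.1088 0->1
2 1.7188 1->0
final: 0 1.0558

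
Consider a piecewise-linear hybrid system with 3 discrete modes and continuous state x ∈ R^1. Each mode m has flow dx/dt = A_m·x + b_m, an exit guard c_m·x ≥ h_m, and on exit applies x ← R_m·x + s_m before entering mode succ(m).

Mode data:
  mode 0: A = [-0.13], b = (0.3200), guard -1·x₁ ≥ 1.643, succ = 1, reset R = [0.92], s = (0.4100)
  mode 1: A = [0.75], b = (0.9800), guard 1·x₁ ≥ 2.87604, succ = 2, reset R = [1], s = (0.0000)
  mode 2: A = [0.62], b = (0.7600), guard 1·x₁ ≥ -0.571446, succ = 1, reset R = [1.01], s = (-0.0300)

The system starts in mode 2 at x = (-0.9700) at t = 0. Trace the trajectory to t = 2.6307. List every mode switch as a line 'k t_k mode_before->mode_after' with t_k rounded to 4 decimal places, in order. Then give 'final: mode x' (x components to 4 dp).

1 1.5149 2->1
final: 1 0.3086

Mode 2: guard c·x = -0.5714 hit at Δt = 1.5149 (t = 1.5149), x⁻ = (-0.5714) → reset → x⁺ = (-0.6072), jump to mode 1
Mode 1: flow for 1.1158 to horizon, guard not reached → x = (0.3086)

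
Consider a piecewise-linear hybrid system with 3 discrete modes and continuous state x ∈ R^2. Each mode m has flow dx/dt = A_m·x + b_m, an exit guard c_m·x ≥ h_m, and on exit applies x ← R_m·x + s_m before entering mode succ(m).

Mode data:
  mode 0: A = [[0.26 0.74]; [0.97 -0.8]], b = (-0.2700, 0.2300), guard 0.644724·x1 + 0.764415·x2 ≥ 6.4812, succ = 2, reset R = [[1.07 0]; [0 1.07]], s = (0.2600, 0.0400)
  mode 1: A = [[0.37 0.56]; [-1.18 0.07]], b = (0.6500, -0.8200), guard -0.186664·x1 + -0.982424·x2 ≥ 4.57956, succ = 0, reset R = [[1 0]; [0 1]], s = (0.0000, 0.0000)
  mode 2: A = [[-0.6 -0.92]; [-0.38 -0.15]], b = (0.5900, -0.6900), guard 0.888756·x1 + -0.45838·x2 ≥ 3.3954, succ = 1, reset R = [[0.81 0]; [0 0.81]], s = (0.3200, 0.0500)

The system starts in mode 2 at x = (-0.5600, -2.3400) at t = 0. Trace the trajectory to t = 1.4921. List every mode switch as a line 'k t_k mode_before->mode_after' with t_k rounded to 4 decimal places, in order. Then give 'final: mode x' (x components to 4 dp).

1 1.1415 2->1
final: 1 2.0263 -3.6763

Mode 2: guard c·x = 3.3954 hit at Δt = 1.1415 (t = 1.1415), x⁻ = (2.2313, -3.0811) → reset → x⁺ = (2.1274, -2.4457), jump to mode 1
Mode 1: flow for 0.3506 to horizon, guard not reached → x = (2.0263, -3.6763)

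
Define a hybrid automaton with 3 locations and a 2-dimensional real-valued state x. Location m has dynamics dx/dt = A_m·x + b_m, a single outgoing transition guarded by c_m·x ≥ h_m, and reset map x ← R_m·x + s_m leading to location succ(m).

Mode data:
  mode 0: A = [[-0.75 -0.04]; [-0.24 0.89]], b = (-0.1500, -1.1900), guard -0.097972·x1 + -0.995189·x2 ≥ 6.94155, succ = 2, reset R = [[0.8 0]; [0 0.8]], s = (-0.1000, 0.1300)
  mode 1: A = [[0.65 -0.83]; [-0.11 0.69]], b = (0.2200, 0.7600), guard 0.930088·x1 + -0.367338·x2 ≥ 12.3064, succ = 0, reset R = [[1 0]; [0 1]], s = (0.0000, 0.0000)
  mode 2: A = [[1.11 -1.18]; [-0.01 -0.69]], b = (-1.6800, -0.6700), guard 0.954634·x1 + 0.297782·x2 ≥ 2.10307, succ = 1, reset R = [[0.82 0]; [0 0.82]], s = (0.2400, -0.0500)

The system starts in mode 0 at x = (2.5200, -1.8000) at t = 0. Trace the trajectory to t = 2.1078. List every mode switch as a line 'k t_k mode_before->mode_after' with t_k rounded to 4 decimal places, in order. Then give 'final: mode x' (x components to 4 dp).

Mode 0: guard c·x = 6.9416 hit at Δt = 1.0091 (t = 1.0091), x⁻ = (1.2010, -7.0933) → reset → x⁺ = (0.8608, -5.5447), jump to mode 2
Mode 2: guard c·x = 2.1031 hit at Δt = 0.4143 (t = 1.4234), x⁻ = (3.5804, -4.4155) → reset → x⁺ = (3.1759, -3.6707), jump to mode 1
Mode 1: flow for 0.6844 to horizon, guard not reached → x = (8.3732, -5.7300)

1 1.0091 0->2
2 1.4234 2->1
final: 1 8.3732 -5.7300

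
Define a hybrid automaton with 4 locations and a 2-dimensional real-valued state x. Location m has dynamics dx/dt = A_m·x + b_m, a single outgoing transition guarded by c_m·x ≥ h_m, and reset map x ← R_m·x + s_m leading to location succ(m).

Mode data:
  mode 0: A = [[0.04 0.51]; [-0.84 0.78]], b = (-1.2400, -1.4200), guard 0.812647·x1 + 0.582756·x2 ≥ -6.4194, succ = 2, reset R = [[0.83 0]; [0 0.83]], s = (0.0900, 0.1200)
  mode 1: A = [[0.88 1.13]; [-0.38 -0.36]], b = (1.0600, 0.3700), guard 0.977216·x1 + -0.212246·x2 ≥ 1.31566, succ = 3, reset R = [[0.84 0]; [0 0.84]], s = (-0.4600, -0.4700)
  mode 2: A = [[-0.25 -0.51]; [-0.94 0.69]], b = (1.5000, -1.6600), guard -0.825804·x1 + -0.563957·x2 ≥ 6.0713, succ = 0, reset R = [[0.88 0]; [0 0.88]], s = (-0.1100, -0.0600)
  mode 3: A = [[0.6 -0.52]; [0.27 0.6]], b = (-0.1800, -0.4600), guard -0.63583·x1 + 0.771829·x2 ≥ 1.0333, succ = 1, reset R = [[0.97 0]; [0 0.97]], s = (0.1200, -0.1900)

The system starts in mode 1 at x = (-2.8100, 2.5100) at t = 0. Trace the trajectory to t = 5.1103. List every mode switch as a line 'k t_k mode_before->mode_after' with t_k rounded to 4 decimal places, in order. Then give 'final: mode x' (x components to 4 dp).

1 1.4842 1->3
2 2.1832 3->1
3 2.3943 1->3
4 4.1389 3->1
5 4.4678 1->3
final: 3 0.9274 0.6710

Mode 1: guard c·x = 1.3157 hit at Δt = 1.4842 (t = 1.4842), x⁻ = (1.8293, 2.2234) → reset → x⁺ = (1.0766, 1.3977), jump to mode 3
Mode 3: guard c·x = 1.0333 hit at Δt = 0.6990 (t = 2.1832), x⁻ = (0.7406, 1.9489) → reset → x⁺ = (0.8384, 1.7004), jump to mode 1
Mode 1: guard c·x = 1.3157 hit at Δt = 0.2111 (t = 2.3943), x⁻ = (1.6839, 1.5541) → reset → x⁺ = (0.9545, 0.8355), jump to mode 3
Mode 3: guard c·x = 1.0333 hit at Δt = 1.7446 (t = 4.1389), x⁻ = (0.3672, 1.6413) → reset → x⁺ = (0.4762, 1.4020), jump to mode 1
Mode 1: guard c·x = 1.3157 hit at Δt = 0.3288 (t = 4.4678), x⁻ = (1.6153, 1.2383) → reset → x⁺ = (0.8968, 0.5702), jump to mode 3
Mode 3: flow for 0.6425 to horizon, guard not reached → x = (0.9274, 0.6710)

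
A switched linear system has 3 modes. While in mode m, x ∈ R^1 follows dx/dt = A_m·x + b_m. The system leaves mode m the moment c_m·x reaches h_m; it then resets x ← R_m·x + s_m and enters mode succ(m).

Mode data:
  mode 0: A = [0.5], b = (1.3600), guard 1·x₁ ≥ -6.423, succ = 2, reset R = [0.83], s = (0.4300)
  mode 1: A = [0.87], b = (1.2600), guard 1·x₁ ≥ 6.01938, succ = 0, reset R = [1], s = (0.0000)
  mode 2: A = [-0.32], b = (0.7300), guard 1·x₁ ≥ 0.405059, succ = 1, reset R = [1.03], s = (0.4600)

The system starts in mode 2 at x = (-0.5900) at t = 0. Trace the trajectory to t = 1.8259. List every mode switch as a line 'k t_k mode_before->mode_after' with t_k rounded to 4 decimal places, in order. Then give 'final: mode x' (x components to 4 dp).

Mode 2: guard c·x = 0.4051 hit at Δt = 1.3297 (t = 1.3297), x⁻ = (0.4051) → reset → x⁺ = (0.8772), jump to mode 1
Mode 1: flow for 0.4962 to horizon, guard not reached → x = (2.1327)

1 1.3297 2->1
final: 1 2.1327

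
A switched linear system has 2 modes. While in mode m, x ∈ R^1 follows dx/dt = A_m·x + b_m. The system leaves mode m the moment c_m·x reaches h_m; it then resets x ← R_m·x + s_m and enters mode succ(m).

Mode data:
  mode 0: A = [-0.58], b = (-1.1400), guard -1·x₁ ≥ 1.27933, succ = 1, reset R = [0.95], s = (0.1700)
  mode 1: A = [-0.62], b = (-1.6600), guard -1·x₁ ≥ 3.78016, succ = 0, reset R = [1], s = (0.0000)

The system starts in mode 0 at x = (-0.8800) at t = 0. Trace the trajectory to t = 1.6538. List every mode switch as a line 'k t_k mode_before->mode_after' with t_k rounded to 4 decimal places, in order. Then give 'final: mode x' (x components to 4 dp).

Mode 0: guard c·x = 1.2793 hit at Δt = 0.7908 (t = 0.7908), x⁻ = (-1.2793) → reset → x⁺ = (-1.0454), jump to mode 1
Mode 1: flow for 0.8630 to horizon, guard not reached → x = (-1.7216)

1 0.7908 0->1
final: 1 -1.7216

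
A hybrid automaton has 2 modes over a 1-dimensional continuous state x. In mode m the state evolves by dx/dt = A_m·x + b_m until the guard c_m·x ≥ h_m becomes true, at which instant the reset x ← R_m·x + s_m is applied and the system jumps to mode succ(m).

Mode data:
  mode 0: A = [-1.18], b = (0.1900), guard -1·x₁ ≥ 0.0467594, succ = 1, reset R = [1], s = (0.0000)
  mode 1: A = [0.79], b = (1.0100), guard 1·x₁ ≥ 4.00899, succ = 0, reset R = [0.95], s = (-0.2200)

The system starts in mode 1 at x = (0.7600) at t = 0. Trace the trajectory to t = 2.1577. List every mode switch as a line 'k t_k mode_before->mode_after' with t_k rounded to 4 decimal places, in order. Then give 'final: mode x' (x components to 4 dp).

Mode 1: guard c·x = 4.0090 hit at Δt = 1.2065 (t = 1.2065), x⁻ = (4.0090) → reset → x⁺ = (3.5885), jump to mode 0
Mode 0: flow for 0.9512 to horizon, guard not reached → x = (1.2767)

1 1.2065 1->0
final: 0 1.2767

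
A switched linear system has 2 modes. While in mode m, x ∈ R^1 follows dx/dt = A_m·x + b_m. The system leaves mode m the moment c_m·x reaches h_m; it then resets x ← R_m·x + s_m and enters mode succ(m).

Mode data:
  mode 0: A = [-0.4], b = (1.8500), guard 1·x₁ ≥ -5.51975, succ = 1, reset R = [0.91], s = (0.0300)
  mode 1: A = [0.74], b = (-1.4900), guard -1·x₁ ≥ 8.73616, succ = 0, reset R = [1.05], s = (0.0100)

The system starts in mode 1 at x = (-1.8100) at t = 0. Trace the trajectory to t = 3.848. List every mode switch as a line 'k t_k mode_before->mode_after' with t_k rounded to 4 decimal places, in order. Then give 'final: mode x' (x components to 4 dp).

Mode 1: guard c·x = 8.7362 hit at Δt = 1.3969 (t = 1.3969), x⁻ = (-8.7362) → reset → x⁺ = (-9.1630), jump to mode 0
Mode 0: guard c·x = -5.5198 hit at Δt = 0.7671 (t = 2.1640), x⁻ = (-5.5198) → reset → x⁺ = (-4.9930), jump to mode 1
Mode 1: guard c·x = 8.7362 hit at Δt = 0.5784 (t = 2.7424), x⁻ = (-8.7362) → reset → x⁺ = (-9.1630), jump to mode 0
Mode 0: guard c·x = -5.5198 hit at Δt = 0.7671 (t = 3.5095), x⁻ = (-5.5198) → reset → x⁺ = (-4.9930), jump to mode 1
Mode 1: flow for 0.3385 to horizon, guard not reached → x = (-6.9872)

1 1.3969 1->0
2 2.1640 0->1
3 2.7424 1->0
4 3.5095 0->1
final: 1 -6.9872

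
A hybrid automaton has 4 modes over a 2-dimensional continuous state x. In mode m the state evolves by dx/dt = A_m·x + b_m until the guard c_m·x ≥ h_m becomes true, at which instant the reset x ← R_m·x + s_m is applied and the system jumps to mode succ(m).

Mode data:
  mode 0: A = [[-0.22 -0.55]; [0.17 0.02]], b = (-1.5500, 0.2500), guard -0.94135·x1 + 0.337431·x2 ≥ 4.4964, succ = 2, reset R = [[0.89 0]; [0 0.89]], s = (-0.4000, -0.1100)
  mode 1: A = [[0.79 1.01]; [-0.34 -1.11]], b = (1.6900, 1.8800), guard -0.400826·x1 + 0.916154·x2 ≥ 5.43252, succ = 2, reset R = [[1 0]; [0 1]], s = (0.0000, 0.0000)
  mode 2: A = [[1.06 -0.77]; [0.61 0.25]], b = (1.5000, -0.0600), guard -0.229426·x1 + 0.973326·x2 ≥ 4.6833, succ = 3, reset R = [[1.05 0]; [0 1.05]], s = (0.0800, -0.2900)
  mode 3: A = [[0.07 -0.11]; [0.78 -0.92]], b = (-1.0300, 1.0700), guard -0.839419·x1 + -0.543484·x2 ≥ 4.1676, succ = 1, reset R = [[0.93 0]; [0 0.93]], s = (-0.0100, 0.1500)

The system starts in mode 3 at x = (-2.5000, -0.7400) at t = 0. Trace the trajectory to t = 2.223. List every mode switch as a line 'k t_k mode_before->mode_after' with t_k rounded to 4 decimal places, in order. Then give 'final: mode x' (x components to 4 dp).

Mode 3: guard c·x = 4.1676 hit at Δt = 1.3371 (t = 1.3371), x⁻ = (-4.0308, -1.4426) → reset → x⁺ = (-3.7587, -1.1917), jump to mode 1
Mode 1: flow for 0.8859 to horizon, guard not reached → x = (-5.1552, 1.5127)

1 1.3371 3->1
final: 1 -5.1552 1.5127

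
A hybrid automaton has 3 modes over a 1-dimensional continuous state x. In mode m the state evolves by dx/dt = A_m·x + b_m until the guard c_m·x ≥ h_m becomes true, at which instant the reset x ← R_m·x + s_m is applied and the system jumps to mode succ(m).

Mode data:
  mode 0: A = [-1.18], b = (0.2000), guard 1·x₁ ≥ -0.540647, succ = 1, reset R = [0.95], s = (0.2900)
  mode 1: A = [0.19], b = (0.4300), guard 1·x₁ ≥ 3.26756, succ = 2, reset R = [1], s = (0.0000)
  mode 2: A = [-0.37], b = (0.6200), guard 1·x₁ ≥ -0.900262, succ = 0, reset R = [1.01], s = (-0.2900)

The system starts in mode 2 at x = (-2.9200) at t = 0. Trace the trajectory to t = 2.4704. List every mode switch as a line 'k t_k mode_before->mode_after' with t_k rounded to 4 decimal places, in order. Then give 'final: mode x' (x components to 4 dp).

1 1.5646 2->0
2 2.1207 0->1
final: 1 -0.0835

Mode 2: guard c·x = -0.9003 hit at Δt = 1.5646 (t = 1.5646), x⁻ = (-0.9003) → reset → x⁺ = (-1.1993), jump to mode 0
Mode 0: guard c·x = -0.5406 hit at Δt = 0.5561 (t = 2.1207), x⁻ = (-0.5406) → reset → x⁺ = (-0.2236), jump to mode 1
Mode 1: flow for 0.3497 to horizon, guard not reached → x = (-0.0835)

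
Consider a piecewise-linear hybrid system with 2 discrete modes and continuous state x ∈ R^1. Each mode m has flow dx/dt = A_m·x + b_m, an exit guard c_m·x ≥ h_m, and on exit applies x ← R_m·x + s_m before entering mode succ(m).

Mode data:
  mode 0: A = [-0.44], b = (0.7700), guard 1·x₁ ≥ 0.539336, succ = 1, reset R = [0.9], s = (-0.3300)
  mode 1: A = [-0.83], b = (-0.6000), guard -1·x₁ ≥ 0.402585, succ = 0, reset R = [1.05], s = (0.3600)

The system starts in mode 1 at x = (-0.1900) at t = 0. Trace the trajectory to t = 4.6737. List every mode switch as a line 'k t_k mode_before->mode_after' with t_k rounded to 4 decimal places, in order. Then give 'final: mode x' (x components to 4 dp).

1 0.6133 1->0
2 1.5307 0->1
3 2.7460 1->0
4 3.6634 0->1
final: 1 -0.3432

Mode 1: guard c·x = 0.4026 hit at Δt = 0.6133 (t = 0.6133), x⁻ = (-0.4026) → reset → x⁺ = (-0.0627), jump to mode 0
Mode 0: guard c·x = 0.5393 hit at Δt = 0.9174 (t = 1.5307), x⁻ = (0.5393) → reset → x⁺ = (0.1554), jump to mode 1
Mode 1: guard c·x = 0.4026 hit at Δt = 1.2153 (t = 2.7460), x⁻ = (-0.4026) → reset → x⁺ = (-0.0627), jump to mode 0
Mode 0: guard c·x = 0.5393 hit at Δt = 0.9174 (t = 3.6634), x⁻ = (0.5393) → reset → x⁺ = (0.1554), jump to mode 1
Mode 1: flow for 1.0103 to horizon, guard not reached → x = (-0.3432)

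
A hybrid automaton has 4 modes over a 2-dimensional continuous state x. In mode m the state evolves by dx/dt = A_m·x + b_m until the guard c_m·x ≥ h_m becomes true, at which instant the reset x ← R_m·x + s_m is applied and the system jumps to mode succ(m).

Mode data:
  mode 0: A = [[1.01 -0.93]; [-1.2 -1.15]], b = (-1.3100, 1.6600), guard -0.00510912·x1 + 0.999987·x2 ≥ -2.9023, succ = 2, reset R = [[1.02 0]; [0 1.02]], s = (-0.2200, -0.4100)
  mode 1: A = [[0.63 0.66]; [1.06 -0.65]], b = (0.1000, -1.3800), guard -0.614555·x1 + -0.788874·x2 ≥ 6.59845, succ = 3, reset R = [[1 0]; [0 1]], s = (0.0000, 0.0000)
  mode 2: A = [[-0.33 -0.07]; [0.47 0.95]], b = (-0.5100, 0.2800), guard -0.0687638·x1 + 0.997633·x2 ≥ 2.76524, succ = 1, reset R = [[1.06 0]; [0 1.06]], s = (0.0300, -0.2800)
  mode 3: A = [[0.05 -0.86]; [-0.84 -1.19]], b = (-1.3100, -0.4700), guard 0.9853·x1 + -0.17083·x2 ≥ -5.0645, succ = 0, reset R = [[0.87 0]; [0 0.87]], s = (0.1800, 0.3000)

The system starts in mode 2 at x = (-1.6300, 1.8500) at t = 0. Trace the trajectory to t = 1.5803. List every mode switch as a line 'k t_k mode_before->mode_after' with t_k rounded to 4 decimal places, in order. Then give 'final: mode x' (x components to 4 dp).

Mode 2: guard c·x = 2.7652 hit at Δt = 0.4997 (t = 0.4997), x⁻ = (-1.6892, 2.6554) → reset → x⁺ = (-1.7605, 2.5347), jump to mode 1
Mode 1: flow for 1.0806 to horizon, guard not reached → x = (-2.6922, -1.4593)

1 0.4997 2->1
final: 1 -2.6922 -1.4593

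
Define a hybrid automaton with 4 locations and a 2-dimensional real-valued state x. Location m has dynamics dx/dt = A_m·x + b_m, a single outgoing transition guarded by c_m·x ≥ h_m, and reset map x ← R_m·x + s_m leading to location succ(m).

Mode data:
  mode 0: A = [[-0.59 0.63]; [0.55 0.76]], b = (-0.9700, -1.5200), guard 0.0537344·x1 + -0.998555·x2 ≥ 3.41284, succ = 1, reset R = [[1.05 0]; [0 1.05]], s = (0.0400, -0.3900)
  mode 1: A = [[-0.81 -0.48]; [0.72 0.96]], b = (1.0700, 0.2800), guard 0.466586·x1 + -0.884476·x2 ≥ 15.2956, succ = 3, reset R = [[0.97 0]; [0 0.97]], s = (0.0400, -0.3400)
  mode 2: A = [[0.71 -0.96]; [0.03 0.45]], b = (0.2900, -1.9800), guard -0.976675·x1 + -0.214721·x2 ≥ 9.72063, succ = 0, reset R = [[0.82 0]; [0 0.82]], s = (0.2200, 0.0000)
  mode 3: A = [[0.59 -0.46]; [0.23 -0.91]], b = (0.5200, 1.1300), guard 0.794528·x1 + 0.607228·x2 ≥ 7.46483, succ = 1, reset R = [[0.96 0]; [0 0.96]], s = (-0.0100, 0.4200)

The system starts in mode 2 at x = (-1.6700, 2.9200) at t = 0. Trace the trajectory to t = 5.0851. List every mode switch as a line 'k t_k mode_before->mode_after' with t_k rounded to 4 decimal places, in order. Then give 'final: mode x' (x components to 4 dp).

Mode 2: guard c·x = 9.7206 hit at Δt = 1.5200 (t = 1.5200), x⁻ = (-10.2045, 1.1452) → reset → x⁺ = (-8.1477, 0.9391), jump to mode 0
Mode 0: guard c·x = 3.4128 hit at Δt = 0.7424 (t = 2.2624), x⁻ = (-6.3795, -3.7611) → reset → x⁺ = (-6.6585, -4.3391), jump to mode 1
Mode 1: guard c·x = 15.2956 hit at Δt = 1.1068 (t = 3.3692), x⁻ = (1.8275, -16.3293) → reset → x⁺ = (1.8127, -16.1795), jump to mode 3
Mode 3: guard c·x = 7.4648 hit at Δt = 1.1748 (t = 4.5440), x⁻ = (12.0297, -3.4470) → reset → x⁺ = (11.5386, -2.8892), jump to mode 1
Mode 1: flow for 0.5411 to horizon, guard not reached → x = (8.1541, 0.4195)

1 1.5200 2->0
2 2.2624 0->1
3 3.3692 1->3
4 4.5440 3->1
final: 1 8.1541 0.4195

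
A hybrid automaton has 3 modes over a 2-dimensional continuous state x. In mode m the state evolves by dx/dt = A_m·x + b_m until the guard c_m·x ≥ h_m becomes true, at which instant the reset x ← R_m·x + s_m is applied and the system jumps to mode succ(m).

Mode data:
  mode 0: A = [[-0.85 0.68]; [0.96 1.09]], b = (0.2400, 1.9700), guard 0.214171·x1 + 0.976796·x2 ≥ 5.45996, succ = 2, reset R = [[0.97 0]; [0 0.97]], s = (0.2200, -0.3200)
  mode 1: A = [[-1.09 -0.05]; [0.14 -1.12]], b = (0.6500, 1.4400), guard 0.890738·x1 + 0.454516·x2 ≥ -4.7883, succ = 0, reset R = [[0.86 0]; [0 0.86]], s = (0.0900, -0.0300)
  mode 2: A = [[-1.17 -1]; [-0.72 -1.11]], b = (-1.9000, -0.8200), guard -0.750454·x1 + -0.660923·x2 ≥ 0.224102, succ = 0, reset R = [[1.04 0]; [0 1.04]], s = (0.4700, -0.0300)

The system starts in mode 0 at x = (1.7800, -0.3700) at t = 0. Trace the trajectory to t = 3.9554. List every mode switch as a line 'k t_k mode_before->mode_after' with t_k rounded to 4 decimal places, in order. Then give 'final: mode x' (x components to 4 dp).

1 0.9954 0->2
2 1.8846 2->0
3 2.6502 0->2
4 3.4411 2->0
final: 0 -0.1237 4.4193

Mode 0: guard c·x = 5.4600 hit at Δt = 0.9954 (t = 0.9954), x⁻ = (1.9644, 5.1590) → reset → x⁺ = (2.1254, 4.6842), jump to mode 2
Mode 2: guard c·x = 0.2241 hit at Δt = 0.8892 (t = 1.8846), x⁻ = (-1.6312, 1.5131) → reset → x⁺ = (-1.2265, 1.5437), jump to mode 0
Mode 0: guard c·x = 5.4600 hit at Δt = 0.7655 (t = 2.6502), x⁻ = (0.7605, 5.4229) → reset → x⁺ = (0.9577, 4.9402), jump to mode 2
Mode 2: guard c·x = 0.2241 hit at Δt = 0.7909 (t = 3.4411), x⁻ = (-2.1288, 2.0781) → reset → x⁺ = (-1.7439, 2.1312), jump to mode 0
Mode 0: flow for 0.5143 to horizon, guard not reached → x = (-0.1237, 4.4193)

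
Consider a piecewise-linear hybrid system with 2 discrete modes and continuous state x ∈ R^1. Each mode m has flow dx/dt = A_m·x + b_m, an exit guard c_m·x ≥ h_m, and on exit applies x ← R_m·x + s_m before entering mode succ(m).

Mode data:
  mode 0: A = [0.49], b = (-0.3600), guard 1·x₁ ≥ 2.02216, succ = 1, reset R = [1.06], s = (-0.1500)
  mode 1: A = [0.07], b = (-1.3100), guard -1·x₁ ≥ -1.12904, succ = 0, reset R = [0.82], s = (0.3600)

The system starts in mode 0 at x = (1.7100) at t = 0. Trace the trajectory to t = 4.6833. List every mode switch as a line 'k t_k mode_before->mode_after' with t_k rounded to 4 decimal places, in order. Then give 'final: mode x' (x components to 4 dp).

1 0.5667 0->1
2 1.2868 1->0
3 3.0184 0->1
4 3.7385 1->0
final: 0 1.6103

Mode 0: guard c·x = 2.0222 hit at Δt = 0.5667 (t = 0.5667), x⁻ = (2.0222) → reset → x⁺ = (1.9935), jump to mode 1
Mode 1: guard c·x = -1.1290 hit at Δt = 0.7201 (t = 1.2868), x⁻ = (1.1290) → reset → x⁺ = (1.2858), jump to mode 0
Mode 0: guard c·x = 2.0222 hit at Δt = 1.7316 (t = 3.0184), x⁻ = (2.0222) → reset → x⁺ = (1.9935), jump to mode 1
Mode 1: guard c·x = -1.1290 hit at Δt = 0.7201 (t = 3.7385), x⁻ = (1.1290) → reset → x⁺ = (1.2858), jump to mode 0
Mode 0: flow for 0.9448 to horizon, guard not reached → x = (1.6103)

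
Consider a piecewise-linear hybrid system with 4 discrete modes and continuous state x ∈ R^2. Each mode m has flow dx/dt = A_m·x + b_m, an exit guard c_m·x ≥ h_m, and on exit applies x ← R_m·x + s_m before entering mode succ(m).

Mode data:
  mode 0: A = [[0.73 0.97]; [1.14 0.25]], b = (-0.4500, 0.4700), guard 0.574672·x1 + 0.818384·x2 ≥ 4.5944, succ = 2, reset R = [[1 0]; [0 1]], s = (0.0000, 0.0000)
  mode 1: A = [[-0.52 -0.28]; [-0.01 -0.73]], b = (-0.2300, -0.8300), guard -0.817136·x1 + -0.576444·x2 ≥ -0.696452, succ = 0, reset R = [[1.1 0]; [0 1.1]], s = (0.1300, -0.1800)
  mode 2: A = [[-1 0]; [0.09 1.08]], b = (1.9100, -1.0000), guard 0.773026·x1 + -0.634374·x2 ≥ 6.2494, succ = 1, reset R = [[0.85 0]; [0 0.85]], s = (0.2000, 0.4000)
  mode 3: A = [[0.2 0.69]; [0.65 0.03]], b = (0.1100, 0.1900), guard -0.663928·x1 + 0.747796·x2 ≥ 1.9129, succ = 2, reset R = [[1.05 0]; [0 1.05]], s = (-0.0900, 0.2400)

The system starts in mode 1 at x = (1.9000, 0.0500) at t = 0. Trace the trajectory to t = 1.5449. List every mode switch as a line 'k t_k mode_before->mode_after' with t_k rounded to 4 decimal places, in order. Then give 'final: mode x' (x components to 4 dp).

1 0.7593 1->0
final: 0 2.1310 1.1710

Mode 1: guard c·x = -0.6965 hit at Δt = 0.7593 (t = 0.7593), x⁻ = (1.1794, -0.4637) → reset → x⁺ = (1.4273, -0.6900), jump to mode 0
Mode 0: flow for 0.7856 to horizon, guard not reached → x = (2.1310, 1.1710)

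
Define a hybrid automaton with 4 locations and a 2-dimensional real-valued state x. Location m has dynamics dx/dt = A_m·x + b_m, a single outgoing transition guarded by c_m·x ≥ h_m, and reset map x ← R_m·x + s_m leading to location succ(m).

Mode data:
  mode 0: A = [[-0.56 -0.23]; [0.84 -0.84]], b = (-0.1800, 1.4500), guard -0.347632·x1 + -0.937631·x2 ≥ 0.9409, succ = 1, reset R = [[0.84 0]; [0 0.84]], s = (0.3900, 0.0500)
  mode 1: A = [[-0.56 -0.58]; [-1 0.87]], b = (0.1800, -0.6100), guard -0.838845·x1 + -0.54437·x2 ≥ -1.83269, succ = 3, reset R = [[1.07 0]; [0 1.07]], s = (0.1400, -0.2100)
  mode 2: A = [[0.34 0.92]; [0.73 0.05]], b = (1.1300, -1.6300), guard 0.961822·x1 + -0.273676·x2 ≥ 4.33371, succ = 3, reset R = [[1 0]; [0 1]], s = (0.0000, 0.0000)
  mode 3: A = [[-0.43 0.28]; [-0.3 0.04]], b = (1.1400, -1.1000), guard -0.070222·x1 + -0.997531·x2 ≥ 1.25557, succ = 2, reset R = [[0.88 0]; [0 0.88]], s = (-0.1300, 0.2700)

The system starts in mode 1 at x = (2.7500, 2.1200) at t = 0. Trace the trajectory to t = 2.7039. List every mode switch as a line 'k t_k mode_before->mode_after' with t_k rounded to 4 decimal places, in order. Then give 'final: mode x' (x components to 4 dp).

Mode 1: guard c·x = -1.8327 hit at Δt = 0.7380 (t = 0.7380), x⁻ = (1.3567, 1.2760) → reset → x⁺ = (1.5917, 1.1554), jump to mode 3
Mode 3: guard c·x = 1.2556 hit at Δt = 1.5211 (t = 2.2591), x⁻ = (2.0275, -1.4014) → reset → x⁺ = (1.6542, -0.9632), jump to mode 2
Mode 2: flow for 0.4448 to horizon, guard not reached → x = (2.0041, -1.1174)

1 0.7380 1->3
2 2.2591 3->2
final: 2 2.0041 -1.1174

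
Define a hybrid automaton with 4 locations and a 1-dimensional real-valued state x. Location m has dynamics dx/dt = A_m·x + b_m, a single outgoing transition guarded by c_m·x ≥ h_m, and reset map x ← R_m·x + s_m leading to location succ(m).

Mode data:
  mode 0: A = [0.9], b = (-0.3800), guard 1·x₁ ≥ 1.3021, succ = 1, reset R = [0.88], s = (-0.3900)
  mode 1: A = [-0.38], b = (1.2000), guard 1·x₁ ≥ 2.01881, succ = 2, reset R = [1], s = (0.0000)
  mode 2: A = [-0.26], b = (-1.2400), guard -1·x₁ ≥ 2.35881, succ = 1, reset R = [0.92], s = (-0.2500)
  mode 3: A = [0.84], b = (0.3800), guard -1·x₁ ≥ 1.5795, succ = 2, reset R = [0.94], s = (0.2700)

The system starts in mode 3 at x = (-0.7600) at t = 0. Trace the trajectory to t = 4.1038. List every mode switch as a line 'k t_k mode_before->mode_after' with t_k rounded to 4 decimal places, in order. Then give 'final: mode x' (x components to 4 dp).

Mode 3: guard c·x = 1.5795 hit at Δt = 1.5459 (t = 1.5459), x⁻ = (-1.5795) → reset → x⁺ = (-1.2147), jump to mode 2
Mode 2: guard c·x = 2.3588 hit at Δt = 1.4939 (t = 3.0398), x⁻ = (-2.3588) → reset → x⁺ = (-2.4201), jump to mode 1
Mode 1: flow for 1.0640 to horizon, guard not reached → x = (-0.5650)

1 1.5459 3->2
2 3.0398 2->1
final: 1 -0.5650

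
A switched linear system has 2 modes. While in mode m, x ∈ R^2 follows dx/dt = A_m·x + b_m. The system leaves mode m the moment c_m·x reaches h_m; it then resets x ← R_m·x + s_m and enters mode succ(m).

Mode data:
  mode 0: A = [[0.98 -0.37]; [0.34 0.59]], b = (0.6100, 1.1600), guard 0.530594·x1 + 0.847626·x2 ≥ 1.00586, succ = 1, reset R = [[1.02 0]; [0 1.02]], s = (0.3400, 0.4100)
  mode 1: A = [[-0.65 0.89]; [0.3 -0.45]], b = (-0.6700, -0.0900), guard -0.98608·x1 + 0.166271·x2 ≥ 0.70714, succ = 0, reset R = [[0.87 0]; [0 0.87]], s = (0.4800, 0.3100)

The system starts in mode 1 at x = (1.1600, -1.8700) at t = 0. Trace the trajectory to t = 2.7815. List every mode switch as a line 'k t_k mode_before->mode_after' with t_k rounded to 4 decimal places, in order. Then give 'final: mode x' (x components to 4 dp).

1 1.0644 1->0
2 2.3980 0->1
final: 1 0.9989 1.0118

Mode 1: guard c·x = 0.7071 hit at Δt = 1.0644 (t = 1.0644), x⁻ = (-0.9309, -1.2677) → reset → x⁺ = (-0.3299, -0.7929), jump to mode 0
Mode 0: guard c·x = 1.0059 hit at Δt = 1.3336 (t = 2.3980), x⁻ = (0.8077, 0.6811) → reset → x⁺ = (1.1639, 1.1047), jump to mode 1
Mode 1: flow for 0.3835 to horizon, guard not reached → x = (0.9989, 1.0118)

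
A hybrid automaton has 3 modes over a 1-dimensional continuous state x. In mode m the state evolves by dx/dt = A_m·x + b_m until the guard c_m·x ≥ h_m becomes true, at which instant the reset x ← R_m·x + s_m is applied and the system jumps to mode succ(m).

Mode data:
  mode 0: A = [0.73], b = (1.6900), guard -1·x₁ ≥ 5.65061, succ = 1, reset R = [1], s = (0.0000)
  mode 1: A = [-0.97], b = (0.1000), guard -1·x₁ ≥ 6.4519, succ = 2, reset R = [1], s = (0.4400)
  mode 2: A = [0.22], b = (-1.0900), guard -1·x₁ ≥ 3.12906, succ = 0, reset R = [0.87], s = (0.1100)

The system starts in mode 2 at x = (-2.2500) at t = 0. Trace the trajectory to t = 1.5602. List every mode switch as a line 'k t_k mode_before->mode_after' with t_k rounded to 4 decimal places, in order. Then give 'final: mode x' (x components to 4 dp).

1 0.5233 2->0
final: 0 -2.9487

Mode 2: guard c·x = 3.1291 hit at Δt = 0.5233 (t = 0.5233), x⁻ = (-3.1291) → reset → x⁺ = (-2.6123), jump to mode 0
Mode 0: flow for 1.0369 to horizon, guard not reached → x = (-2.9487)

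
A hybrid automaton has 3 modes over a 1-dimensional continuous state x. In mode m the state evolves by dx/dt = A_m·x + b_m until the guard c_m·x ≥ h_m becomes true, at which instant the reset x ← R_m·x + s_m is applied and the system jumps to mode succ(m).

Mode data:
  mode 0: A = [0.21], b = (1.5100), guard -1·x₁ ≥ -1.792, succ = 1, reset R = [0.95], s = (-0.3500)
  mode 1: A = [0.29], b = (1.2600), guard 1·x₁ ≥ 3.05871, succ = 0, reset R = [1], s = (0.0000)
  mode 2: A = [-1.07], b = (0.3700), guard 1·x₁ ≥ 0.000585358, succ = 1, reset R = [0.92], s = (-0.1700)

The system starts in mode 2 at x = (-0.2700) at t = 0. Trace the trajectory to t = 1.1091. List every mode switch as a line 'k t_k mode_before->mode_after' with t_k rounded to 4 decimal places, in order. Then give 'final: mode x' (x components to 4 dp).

Mode 2: guard c·x = 0.0006 hit at Δt = 0.5409 (t = 0.5409), x⁻ = (0.0006) → reset → x⁺ = (-0.1695), jump to mode 1
Mode 1: flow for 0.5682 to horizon, guard not reached → x = (0.5785)

1 0.5409 2->1
final: 1 0.5785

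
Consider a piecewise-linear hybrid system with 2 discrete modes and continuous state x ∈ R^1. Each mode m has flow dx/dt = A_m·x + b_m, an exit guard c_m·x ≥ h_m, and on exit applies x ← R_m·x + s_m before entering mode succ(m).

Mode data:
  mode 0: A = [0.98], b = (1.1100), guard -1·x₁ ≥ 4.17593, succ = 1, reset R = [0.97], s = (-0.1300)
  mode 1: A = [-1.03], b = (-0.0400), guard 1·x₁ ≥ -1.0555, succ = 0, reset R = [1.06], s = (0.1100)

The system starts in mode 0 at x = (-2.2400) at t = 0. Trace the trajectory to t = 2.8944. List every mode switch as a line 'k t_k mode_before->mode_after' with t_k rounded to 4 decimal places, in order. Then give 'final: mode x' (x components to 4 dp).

1 1.0316 0->1
2 2.3953 1->0
final: 0 -0.9307

Mode 0: guard c·x = 4.1759 hit at Δt = 1.0316 (t = 1.0316), x⁻ = (-4.1759) → reset → x⁺ = (-4.1807), jump to mode 1
Mode 1: guard c·x = -1.0555 hit at Δt = 1.3637 (t = 2.3953), x⁻ = (-1.0555) → reset → x⁺ = (-1.0088), jump to mode 0
Mode 0: flow for 0.4991 to horizon, guard not reached → x = (-0.9307)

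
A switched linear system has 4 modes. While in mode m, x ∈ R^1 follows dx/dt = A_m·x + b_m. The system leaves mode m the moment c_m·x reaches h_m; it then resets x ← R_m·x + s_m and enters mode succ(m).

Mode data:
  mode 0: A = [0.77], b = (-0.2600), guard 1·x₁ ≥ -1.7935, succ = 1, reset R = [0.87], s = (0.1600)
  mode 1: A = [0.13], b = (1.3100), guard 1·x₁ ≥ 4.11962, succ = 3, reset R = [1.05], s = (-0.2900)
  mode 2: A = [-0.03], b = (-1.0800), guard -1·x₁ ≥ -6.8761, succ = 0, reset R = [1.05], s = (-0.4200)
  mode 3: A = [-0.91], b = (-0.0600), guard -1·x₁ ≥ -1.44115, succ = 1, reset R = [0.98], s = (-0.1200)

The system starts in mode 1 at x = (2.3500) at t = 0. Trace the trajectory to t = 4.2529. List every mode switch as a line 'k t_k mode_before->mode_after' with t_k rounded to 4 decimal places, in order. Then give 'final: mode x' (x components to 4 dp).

1 1.0241 1->3
2 2.1243 3->1
3 3.8327 1->3
final: 3 2.7322

Mode 1: guard c·x = 4.1196 hit at Δt = 1.0241 (t = 1.0241), x⁻ = (4.1196) → reset → x⁺ = (4.0356), jump to mode 3
Mode 3: guard c·x = -1.4411 hit at Δt = 1.1002 (t = 2.1243), x⁻ = (1.4411) → reset → x⁺ = (1.2923), jump to mode 1
Mode 1: guard c·x = 4.1196 hit at Δt = 1.7084 (t = 3.8327), x⁻ = (4.1196) → reset → x⁺ = (4.0356), jump to mode 3
Mode 3: flow for 0.4202 to horizon, guard not reached → x = (2.7322)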